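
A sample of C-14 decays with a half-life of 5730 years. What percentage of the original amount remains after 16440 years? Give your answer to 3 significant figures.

13.7%

n = 16440/5730 ≈ 2.8691 half-lives.
Fraction remaining = (1/2)^2.8691 ≈ 0.13687, i.e. 13.687%.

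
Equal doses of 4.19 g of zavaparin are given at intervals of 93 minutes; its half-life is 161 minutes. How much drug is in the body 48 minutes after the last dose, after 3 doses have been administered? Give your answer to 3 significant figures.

7.22 g

The 3 doses were given 234, 141, 48 minutes ago.
Total = 4.19·(1/2)^(234/161) + 4.19·(1/2)^(141/161) + 4.19·(1/2)^(48/161)
      = 1.53 + 2.2834 + 3.4077 ≈ 7.2211 g.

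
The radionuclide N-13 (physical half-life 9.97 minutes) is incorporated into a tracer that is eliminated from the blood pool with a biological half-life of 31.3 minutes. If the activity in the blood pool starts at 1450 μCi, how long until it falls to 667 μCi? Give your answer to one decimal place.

8.5 minutes

1/t_eff = 1/t_phys + 1/t_biol = 1/9.97 + 1/31.3 = 0.13225 per minute.
t_eff = 9.97 × 31.3 / (9.97 + 31.3) ≈ 7.5614 minutes.
n = log₂(1450/667) ≈ 1.1203; t = 1.1203 × 7.5614 ≈ 8.471 minutes.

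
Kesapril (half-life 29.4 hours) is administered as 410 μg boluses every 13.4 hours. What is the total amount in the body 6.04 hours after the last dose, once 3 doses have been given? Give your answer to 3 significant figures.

804 μg

The 3 doses were given 32.84, 19.44, 6.04 hours ago.
Total = 410·(1/2)^(32.84/29.4) + 410·(1/2)^(19.44/29.4) + 410·(1/2)^(6.04/29.4)
      = 189.03 + 259.26 + 355.58 ≈ 803.87 μg.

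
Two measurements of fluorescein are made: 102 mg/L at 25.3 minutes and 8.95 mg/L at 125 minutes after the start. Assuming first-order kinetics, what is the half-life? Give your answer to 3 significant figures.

Over Δt = 125 − 25.3 = 99.7 minutes, the level fell by a factor of 102/8.95 ≈ 11.397.
n = log₂(11.397) ≈ 3.5105 half-lives, so t½ = 99.7/3.5105 ≈ 28.4 minutes.

28.4 minutes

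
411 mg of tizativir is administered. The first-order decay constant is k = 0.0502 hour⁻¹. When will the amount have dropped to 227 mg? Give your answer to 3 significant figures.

t½ = ln 2 / k = 0.69315 / 0.0502 ≈ 13.808 hours.
Fraction remaining = 227/411 ≈ 0.55231.
n = log₂(411/227) = ln(1.8106)/ln 2 ≈ 0.85645 half-lives.
t = n × t½ = 0.85645 × 13.808 ≈ 11.826 hours.

11.8 hours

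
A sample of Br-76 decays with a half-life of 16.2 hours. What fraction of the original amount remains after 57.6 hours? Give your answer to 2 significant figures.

n = 57.6/16.2 ≈ 3.5556 half-lives.
Fraction remaining = (1/2)^3.5556 ≈ 0.085049.

0.085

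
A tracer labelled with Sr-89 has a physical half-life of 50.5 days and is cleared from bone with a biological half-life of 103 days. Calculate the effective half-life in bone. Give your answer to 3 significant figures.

1/t_eff = 1/t_phys + 1/t_biol = 1/50.5 + 1/103 = 0.029511 per day.
t_eff = 50.5 × 103 / (50.5 + 103) ≈ 33.886 days.

33.9 days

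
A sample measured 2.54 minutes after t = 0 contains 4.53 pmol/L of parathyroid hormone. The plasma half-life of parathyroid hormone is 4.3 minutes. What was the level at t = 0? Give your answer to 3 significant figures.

Number of half-lives elapsed: n = 2.54/4.3 ≈ 0.5907.
A₀ = A × 2^n = 4.53 × 2^0.5907 = 4.53 × 1.506 ≈ 6.8221 pmol/L.

6.82 pmol/L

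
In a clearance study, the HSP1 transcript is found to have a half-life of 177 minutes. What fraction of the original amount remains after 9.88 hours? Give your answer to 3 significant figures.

0.0981

9.88 hours = 592.8 minutes.
n = 592.8/177 ≈ 3.3492 half-lives.
Fraction remaining = (1/2)^3.3492 ≈ 0.098131.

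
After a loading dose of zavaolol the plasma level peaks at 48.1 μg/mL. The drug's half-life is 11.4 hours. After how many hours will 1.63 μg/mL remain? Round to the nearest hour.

Fraction remaining = 1.63/48.1 ≈ 0.033888.
n = log₂(48.1/1.63) = ln(29.509)/ln 2 ≈ 4.8831 half-lives.
t = n × t½ = 4.8831 × 11.4 ≈ 55.667 hours.

56 hours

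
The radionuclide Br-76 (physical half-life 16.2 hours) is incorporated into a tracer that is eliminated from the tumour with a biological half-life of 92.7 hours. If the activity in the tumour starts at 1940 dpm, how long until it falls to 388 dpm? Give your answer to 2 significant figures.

1/t_eff = 1/t_phys + 1/t_biol = 1/16.2 + 1/92.7 = 0.072516 per hour.
t_eff = 16.2 × 92.7 / (16.2 + 92.7) ≈ 13.79 hours.
n = log₂(1940/388) ≈ 2.3219; t = 2.3219 × 13.79 ≈ 32.02 hours.

32 hours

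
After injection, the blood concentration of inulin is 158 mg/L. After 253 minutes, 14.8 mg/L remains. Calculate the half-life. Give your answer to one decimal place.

74.1 minutes

A/A₀ = 14.8/158 ≈ 0.093671.
n = log₂(10.676) ≈ 3.4163 half-lives elapsed in 253 minutes.
t½ = 253/3.4163 ≈ 74.058 minutes.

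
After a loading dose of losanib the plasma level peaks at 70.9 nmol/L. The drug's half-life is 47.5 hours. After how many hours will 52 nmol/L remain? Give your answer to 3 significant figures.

Fraction remaining = 52/70.9 ≈ 0.73343.
n = log₂(70.9/52) = ln(1.3635)/ln 2 ≈ 0.44727 half-lives.
t = n × t½ = 0.44727 × 47.5 ≈ 21.246 hours.

21.2 hours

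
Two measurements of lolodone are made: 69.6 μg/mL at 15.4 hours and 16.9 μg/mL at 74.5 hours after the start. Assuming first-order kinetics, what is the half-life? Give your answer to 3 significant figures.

Over Δt = 74.5 − 15.4 = 59.1 hours, the level fell by a factor of 69.6/16.9 ≈ 4.1183.
n = log₂(4.1183) ≈ 2.0421 half-lives, so t½ = 59.1/2.0421 ≈ 28.941 hours.

28.9 hours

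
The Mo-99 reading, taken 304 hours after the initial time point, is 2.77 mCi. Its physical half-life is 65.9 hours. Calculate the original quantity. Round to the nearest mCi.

68 mCi

Number of half-lives elapsed: n = 304/65.9 ≈ 4.6131.
A₀ = A × 2^n = 2.77 × 2^4.6131 = 2.77 × 24.472 ≈ 67.787 mCi.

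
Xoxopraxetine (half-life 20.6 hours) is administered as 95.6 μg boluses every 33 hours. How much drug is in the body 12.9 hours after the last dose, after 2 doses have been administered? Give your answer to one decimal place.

The 2 doses were given 45.9, 12.9 hours ago.
Total = 95.6·(1/2)^(45.9/20.6) + 95.6·(1/2)^(12.9/20.6)
      = 20.404 + 61.937 ≈ 82.341 μg.

82.3 μg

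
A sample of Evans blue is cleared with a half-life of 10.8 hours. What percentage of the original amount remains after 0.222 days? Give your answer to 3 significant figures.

0.222 days = 5.328 hours.
n = 5.328/10.8 ≈ 0.49333 half-lives.
Fraction remaining = (1/2)^0.49333 ≈ 0.71038, i.e. 71.038%.

71.0%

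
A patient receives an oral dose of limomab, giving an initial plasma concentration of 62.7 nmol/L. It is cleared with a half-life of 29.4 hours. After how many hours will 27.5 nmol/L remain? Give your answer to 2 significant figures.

35 hours

Fraction remaining = 27.5/62.7 ≈ 0.4386.
n = log₂(62.7/27.5) = ln(2.28)/ln 2 ≈ 1.189 half-lives.
t = n × t½ = 1.189 × 29.4 ≈ 34.958 hours.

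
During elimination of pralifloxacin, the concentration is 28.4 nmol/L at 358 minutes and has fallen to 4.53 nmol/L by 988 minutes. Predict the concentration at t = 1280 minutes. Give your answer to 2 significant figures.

Over Δt = 988 − 358 = 630 minutes, the level fell by a factor of 28.4/4.53 ≈ 6.2693.
n = log₂(6.2693) ≈ 2.6483 half-lives, so t½ = 630/2.6483 ≈ 237.89 minutes.
From t = 988 to t = 1280: 4.53 × (1/2)^((1280−988)/237.89) ≈ 1.9346 nmol/L.

1.9 nmol/L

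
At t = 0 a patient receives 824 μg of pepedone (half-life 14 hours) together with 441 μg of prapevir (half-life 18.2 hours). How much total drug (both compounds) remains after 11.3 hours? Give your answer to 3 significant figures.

pepedone: 824 × (1/2)^(11.3/14) = 824 × (1/2)^0.80714 ≈ 470.93 μg.
prapevir: 441 × (1/2)^(11.3/18.2) = 441 × (1/2)^0.62088 ≈ 286.77 μg.
Total = 470.93 + 286.77 ≈ 757.7 μg.

758 μg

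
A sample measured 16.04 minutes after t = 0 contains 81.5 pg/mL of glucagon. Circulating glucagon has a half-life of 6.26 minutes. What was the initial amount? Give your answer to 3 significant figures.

Number of half-lives elapsed: n = 16.04/6.26 ≈ 2.5623.
A₀ = A × 2^n = 81.5 × 2^2.5623 = 81.5 × 5.9065 ≈ 481.38 pg/mL.

481 pg/mL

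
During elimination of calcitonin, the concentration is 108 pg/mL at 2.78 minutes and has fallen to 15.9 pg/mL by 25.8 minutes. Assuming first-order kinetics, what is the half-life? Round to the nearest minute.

8 minutes

Over Δt = 25.8 − 2.78 = 23.02 minutes, the level fell by a factor of 108/15.9 ≈ 6.7925.
n = log₂(6.7925) ≈ 2.7639 half-lives, so t½ = 23.02/2.7639 ≈ 8.3287 minutes.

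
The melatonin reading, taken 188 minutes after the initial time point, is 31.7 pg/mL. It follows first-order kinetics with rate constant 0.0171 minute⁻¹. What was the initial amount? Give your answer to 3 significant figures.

789 pg/mL

t½ = ln 2 / λ = 0.69315 / 0.0171 ≈ 40.535 minutes.
Number of half-lives elapsed: n = 188/40.535 ≈ 4.638.
A₀ = A × 2^n = 31.7 × 2^4.638 = 31.7 × 24.898 ≈ 789.28 pg/mL.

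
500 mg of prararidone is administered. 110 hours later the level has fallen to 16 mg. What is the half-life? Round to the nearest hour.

22 hours

A/A₀ = 16/500 ≈ 0.032.
n = log₂(31.25) ≈ 4.9658 half-lives elapsed in 110 hours.
t½ = 110/4.9658 ≈ 22.152 hours.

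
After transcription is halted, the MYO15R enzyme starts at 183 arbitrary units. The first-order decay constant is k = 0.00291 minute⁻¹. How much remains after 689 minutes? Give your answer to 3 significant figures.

t½ = ln 2 / k = 0.69315 / 0.00291 ≈ 238.19 minutes.
Number of half-lives: n = 689/238.19 ≈ 2.8926.
Remaining = 183 × (1/2)^2.8926 = 183 × 0.13466 ≈ 24.643 arbitrary units.

24.6 arbitrary units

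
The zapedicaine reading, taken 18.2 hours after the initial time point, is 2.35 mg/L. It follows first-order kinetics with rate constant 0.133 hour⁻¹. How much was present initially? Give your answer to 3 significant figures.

t½ = ln 2 / λ = 0.69315 / 0.133 ≈ 5.2116 hours.
Number of half-lives elapsed: n = 18.2/5.2116 ≈ 3.4922.
A₀ = A × 2^n = 2.35 × 2^3.4922 = 2.35 × 11.253 ≈ 26.444 mg/L.

26.4 mg/L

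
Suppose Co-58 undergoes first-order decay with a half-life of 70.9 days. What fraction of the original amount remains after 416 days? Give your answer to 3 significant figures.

0.0171

n = 416/70.9 ≈ 5.8674 half-lives.
Fraction remaining = (1/2)^5.8674 ≈ 0.017129.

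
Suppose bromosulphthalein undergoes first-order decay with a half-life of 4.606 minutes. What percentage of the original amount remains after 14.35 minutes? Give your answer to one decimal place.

11.5%

n = 14.35/4.606 ≈ 3.1155 half-lives.
Fraction remaining = (1/2)^3.1155 ≈ 0.11538, i.e. 11.538%.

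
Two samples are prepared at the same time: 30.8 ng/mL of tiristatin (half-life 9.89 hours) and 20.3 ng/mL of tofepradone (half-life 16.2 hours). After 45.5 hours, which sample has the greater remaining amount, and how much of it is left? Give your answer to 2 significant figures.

tiristatin: 30.8 × (1/2)^4.6006 ≈ 1.2695 ng/mL.
tofepradone: 20.3 × (1/2)^2.8086 ≈ 2.8974 ng/mL.
Tofepradone has more remaining, at ≈ 2.8974 ng/mL.

tofepradone, 2.9 ng/mL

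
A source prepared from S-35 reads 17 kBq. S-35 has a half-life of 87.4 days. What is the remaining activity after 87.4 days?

8.5 kBq

Elapsed time is 1 half-life (87.4/87.4).
Each half-life halves the amount: 17 × (1/2)^1 = 17/2 = 8.5 kBq.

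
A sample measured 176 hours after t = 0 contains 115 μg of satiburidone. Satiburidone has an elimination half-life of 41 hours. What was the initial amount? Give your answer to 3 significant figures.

Number of half-lives elapsed: n = 176/41 ≈ 4.2927.
A₀ = A × 2^n = 115 × 2^4.2927 = 115 × 19.599 ≈ 2253.8 μg.

2250 μg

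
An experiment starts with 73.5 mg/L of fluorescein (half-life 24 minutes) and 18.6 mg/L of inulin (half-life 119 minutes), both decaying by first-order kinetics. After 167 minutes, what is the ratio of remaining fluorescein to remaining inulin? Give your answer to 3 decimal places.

0.084

fluorescein: 73.5 × (1/2)^(167/24) = 73.5 × (1/2)^6.9583 ≈ 0.59104 mg/L.
inulin: 18.6 × (1/2)^(167/119) = 18.6 × (1/2)^1.4034 ≈ 7.0317 mg/L.
Ratio ≈ 0.59104 / 7.0317 ≈ 0.084055.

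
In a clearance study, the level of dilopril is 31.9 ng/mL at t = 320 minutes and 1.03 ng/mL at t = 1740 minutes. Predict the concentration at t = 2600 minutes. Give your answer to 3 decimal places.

0.129 ng/mL

Over Δt = 1740 − 320 = 1420 minutes, the level fell by a factor of 31.9/1.03 ≈ 30.971.
n = log₂(30.971) ≈ 4.9528 half-lives, so t½ = 1420/4.9528 ≈ 286.7 minutes.
From t = 1740 to t = 2600: 1.03 × (1/2)^((2600−1740)/286.7) ≈ 0.12879 ng/mL.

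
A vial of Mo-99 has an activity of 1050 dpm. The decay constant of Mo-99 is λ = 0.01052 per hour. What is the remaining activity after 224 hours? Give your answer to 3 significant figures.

99.5 dpm

t½ = ln 2 / λ = 0.69315 / 0.01052 ≈ 65.889 hours.
Number of half-lives: n = 224/65.889 ≈ 3.3997.
Remaining = 1050 × (1/2)^3.3997 = 1050 × 0.094753 ≈ 99.491 dpm.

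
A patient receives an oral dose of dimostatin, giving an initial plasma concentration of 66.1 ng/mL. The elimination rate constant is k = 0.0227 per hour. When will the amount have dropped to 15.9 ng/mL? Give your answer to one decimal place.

t½ = ln 2 / k = 0.69315 / 0.0227 ≈ 30.535 hours.
Fraction remaining = 15.9/66.1 ≈ 0.24054.
n = log₂(66.1/15.9) = ln(4.1572)/ln 2 ≈ 2.0556 half-lives.
t = n × t½ = 2.0556 × 30.535 ≈ 62.769 hours.

62.8 hours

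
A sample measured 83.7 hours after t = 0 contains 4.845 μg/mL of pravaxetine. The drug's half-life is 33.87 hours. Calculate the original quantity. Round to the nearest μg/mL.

Number of half-lives elapsed: n = 83.7/33.87 ≈ 2.4712.
A₀ = A × 2^n = 4.845 × 2^2.4712 = 4.845 × 5.5451 ≈ 26.866 μg/mL.

27 μg/mL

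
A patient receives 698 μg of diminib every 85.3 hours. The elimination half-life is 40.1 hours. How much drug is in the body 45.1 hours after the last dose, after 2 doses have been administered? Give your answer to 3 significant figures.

The 2 doses were given 130.4, 45.1 hours ago.
Total = 698·(1/2)^(130.4/40.1) + 698·(1/2)^(45.1/40.1)
      = 73.273 + 320.1 ≈ 393.38 μg.

393 μg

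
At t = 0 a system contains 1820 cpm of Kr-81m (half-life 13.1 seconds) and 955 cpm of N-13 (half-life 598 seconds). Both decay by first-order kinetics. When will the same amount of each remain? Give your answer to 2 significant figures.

Set 1820·(1/2)^(t/13.1) = 955·(1/2)^(t/598).
Taking log₂: log₂(1820/955) = t·(1/13.1 − 1/598).
log₂(1.9058) = 0.93037; 1/13.1 − 1/598 = 0.074664.
t = 0.93037 / 0.074664 ≈ 12.461 seconds.

12 seconds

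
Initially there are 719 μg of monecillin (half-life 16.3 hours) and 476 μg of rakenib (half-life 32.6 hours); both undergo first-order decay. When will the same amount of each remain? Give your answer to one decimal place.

Set 719·(1/2)^(t/16.3) = 476·(1/2)^(t/32.6).
Taking log₂: log₂(719/476) = t·(1/16.3 − 1/32.6).
log₂(1.5105) = 0.59503; 1/16.3 − 1/32.6 = 0.030675.
t = 0.59503 / 0.030675 ≈ 19.398 hours.

19.4 hours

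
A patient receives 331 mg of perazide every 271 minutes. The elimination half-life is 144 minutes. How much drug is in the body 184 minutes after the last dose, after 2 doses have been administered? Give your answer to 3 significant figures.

174 mg

The 2 doses were given 455, 184 minutes ago.
Total = 331·(1/2)^(455/144) + 331·(1/2)^(184/144)
      = 37.039 + 136.51 ≈ 173.55 mg.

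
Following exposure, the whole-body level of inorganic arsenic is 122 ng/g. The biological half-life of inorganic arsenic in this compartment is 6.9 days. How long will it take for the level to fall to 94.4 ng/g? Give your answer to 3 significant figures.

Fraction remaining = 94.4/122 ≈ 0.77377.
n = log₂(122/94.4) = ln(1.2924)/ln 2 ≈ 0.37002 half-lives.
t = n × t½ = 0.37002 × 6.9 ≈ 2.5532 days.

2.55 days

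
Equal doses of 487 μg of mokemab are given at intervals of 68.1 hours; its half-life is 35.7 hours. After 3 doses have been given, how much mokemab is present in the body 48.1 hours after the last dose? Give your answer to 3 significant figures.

The 3 doses were given 184.3, 116.2, 48.1 hours ago.
Total = 487·(1/2)^(184.3/35.7) + 487·(1/2)^(116.2/35.7) + 487·(1/2)^(48.1/35.7)
      = 13.598 + 51.016 + 191.4 ≈ 256.01 μg.

256 μg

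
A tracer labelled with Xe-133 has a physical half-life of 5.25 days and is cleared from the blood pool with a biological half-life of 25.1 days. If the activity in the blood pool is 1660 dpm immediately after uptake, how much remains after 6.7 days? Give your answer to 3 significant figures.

570 dpm

1/t_eff = 1/t_phys + 1/t_biol = 1/5.25 + 1/25.1 = 0.23032 per day.
t_eff = 5.25 × 25.1 / (5.25 + 25.1) ≈ 4.3418 days.
Remaining = 1660 × (1/2)^(6.7/4.3418) = 1660 × (1/2)^1.5431 ≈ 569.62 dpm.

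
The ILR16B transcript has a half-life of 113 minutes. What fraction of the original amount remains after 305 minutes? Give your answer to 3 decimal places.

0.154

n = 305/113 ≈ 2.6991 half-lives.
Fraction remaining = (1/2)^2.6991 ≈ 0.15399.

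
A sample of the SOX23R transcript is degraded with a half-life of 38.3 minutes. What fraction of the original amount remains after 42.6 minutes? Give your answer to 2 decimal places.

n = 42.6/38.3 ≈ 1.1123 half-lives.
Fraction remaining = (1/2)^1.1123 ≈ 0.46257.

0.46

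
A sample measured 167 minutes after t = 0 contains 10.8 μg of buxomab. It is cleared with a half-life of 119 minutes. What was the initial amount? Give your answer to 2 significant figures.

Number of half-lives elapsed: n = 167/119 ≈ 1.4034.
A₀ = A × 2^n = 10.8 × 2^1.4034 = 10.8 × 2.6452 ≈ 28.568 μg.

29 μg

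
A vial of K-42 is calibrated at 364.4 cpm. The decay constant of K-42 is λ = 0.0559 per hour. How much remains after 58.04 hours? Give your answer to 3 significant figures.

14.2 cpm

t½ = ln 2 / λ = 0.69315 / 0.0559 ≈ 12.4 hours.
Number of half-lives: n = 58.04/12.4 ≈ 4.6807.
Remaining = 364.4 × (1/2)^4.6807 = 364.4 × 0.038991 ≈ 14.208 cpm.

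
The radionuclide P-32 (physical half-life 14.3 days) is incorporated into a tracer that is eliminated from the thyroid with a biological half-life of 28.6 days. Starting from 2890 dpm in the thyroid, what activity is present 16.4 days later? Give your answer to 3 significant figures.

1/t_eff = 1/t_phys + 1/t_biol = 1/14.3 + 1/28.6 = 0.1049 per day.
t_eff = 14.3 × 28.6 / (14.3 + 28.6) ≈ 9.5333 days.
Remaining = 2890 × (1/2)^(16.4/9.5333) = 2890 × (1/2)^1.7203 ≈ 877.09 dpm.

877 dpm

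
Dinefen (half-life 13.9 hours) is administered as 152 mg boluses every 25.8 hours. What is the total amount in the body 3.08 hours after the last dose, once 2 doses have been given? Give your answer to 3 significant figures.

The 2 doses were given 28.88, 3.08 hours ago.
Total = 152·(1/2)^(28.88/13.9) + 152·(1/2)^(3.08/13.9)
      = 36.008 + 130.36 ≈ 166.37 mg.

166 mg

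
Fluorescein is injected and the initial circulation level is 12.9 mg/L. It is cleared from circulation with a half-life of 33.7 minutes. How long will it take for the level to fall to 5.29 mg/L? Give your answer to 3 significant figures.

43.3 minutes

Fraction remaining = 5.29/12.9 ≈ 0.41008.
n = log₂(12.9/5.29) = ln(2.4386)/ln 2 ≈ 1.286 half-lives.
t = n × t½ = 1.286 × 33.7 ≈ 43.339 minutes.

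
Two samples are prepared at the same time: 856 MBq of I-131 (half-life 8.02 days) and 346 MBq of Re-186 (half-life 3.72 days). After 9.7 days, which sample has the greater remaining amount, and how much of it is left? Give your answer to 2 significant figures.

I-131: 856 × (1/2)^1.2095 ≈ 370.16 MBq.
Re-186: 346 × (1/2)^2.6075 ≈ 56.772 MBq.
I-131 has more remaining, at ≈ 370.16 MBq.

I-131, 370 MBq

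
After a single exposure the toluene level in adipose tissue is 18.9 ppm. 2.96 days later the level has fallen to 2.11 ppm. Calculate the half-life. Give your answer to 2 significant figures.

A/A₀ = 2.11/18.9 ≈ 0.11164.
n = log₂(8.9573) ≈ 3.1631 half-lives elapsed in 2.96 days.
t½ = 2.96/3.1631 ≈ 0.9358 days.

0.94 days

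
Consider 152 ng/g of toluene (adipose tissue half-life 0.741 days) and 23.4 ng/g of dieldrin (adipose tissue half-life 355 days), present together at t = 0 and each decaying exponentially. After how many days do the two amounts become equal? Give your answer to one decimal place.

Set 152·(1/2)^(t/0.741) = 23.4·(1/2)^(t/355).
Taking log₂: log₂(152/23.4) = t·(1/0.741 − 1/355).
log₂(6.4957) = 2.6995; 1/0.741 − 1/355 = 1.3467.
t = 2.6995 / 1.3467 ≈ 2.0045 days.

2.0 days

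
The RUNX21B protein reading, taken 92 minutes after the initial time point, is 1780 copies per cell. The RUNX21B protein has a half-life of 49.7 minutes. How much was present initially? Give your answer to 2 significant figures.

Number of half-lives elapsed: n = 92/49.7 ≈ 1.8511.
A₀ = A × 2^n = 1780 × 2^1.8511 = 1780 × 3.6078 ≈ 6421.8 copies per cell.

6400 copies per cell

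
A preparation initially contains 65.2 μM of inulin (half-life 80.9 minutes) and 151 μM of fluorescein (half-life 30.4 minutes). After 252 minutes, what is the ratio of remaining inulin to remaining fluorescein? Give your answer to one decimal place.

15.6

inulin: 65.2 × (1/2)^(252/80.9) = 65.2 × (1/2)^3.115 ≈ 7.5258 μM.
fluorescein: 151 × (1/2)^(252/30.4) = 151 × (1/2)^8.2895 ≈ 0.48261 μM.
Ratio ≈ 7.5258 / 0.48261 ≈ 15.594.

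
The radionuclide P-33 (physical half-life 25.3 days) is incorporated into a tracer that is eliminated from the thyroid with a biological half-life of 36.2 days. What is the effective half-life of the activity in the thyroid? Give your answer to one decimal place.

14.9 days

1/t_eff = 1/t_phys + 1/t_biol = 1/25.3 + 1/36.2 = 0.06715 per day.
t_eff = 25.3 × 36.2 / (25.3 + 36.2) ≈ 14.892 days.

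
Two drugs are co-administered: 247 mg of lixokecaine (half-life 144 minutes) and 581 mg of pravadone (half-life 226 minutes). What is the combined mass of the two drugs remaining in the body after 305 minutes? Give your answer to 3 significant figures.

lixokecaine: 247 × (1/2)^(305/144) = 247 × (1/2)^2.1181 ≈ 56.898 mg.
pravadone: 581 × (1/2)^(305/226) = 581 × (1/2)^1.3496 ≈ 227.99 mg.
Total = 56.898 + 227.99 ≈ 284.89 mg.

285 mg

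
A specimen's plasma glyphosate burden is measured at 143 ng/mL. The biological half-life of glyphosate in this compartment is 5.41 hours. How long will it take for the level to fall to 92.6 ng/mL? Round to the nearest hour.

Fraction remaining = 92.6/143 ≈ 0.64755.
n = log₂(143/92.6) = ln(1.5443)/ln 2 ≈ 0.62693 half-lives.
t = n × t½ = 0.62693 × 5.41 ≈ 3.3917 hours.

3 hours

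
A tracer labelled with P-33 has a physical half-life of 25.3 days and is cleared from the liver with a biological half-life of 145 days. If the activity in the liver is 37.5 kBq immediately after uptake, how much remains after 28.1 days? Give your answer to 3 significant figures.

15.2 kBq

1/t_eff = 1/t_phys + 1/t_biol = 1/25.3 + 1/145 = 0.046422 per day.
t_eff = 25.3 × 145 / (25.3 + 145) ≈ 21.541 days.
Remaining = 37.5 × (1/2)^(28.1/21.541) = 37.5 × (1/2)^1.3045 ≈ 15.183 kBq.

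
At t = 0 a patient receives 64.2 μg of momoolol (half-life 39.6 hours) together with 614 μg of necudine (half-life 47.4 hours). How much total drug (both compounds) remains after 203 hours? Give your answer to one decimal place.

33.4 μg

momoolol: 64.2 × (1/2)^(203/39.6) = 64.2 × (1/2)^5.1263 ≈ 1.8381 μg.
necudine: 614 × (1/2)^(203/47.4) = 614 × (1/2)^4.2827 ≈ 31.546 μg.
Total = 1.8381 + 31.546 ≈ 33.384 μg.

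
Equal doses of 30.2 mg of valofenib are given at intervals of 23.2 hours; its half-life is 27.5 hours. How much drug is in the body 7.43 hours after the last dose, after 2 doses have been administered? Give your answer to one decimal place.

The 2 doses were given 30.63, 7.43 hours ago.
Total = 30.2·(1/2)^(30.63/27.5) + 30.2·(1/2)^(7.43/27.5)
      = 13.954 + 25.042 ≈ 38.997 mg.

39.0 mg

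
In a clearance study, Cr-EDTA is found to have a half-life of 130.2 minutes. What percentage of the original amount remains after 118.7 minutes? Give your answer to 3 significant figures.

n = 118.7/130.2 ≈ 0.91167 half-lives.
Fraction remaining = (1/2)^0.91167 ≈ 0.53157, i.e. 53.157%.

53.2%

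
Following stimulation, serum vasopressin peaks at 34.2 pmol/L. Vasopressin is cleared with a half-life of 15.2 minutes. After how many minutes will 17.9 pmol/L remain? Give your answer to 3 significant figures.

Fraction remaining = 17.9/34.2 ≈ 0.52339.
n = log₂(34.2/17.9) = ln(1.9106)/ln 2 ≈ 0.93404 half-lives.
t = n × t½ = 0.93404 × 15.2 ≈ 14.197 minutes.

14.2 minutes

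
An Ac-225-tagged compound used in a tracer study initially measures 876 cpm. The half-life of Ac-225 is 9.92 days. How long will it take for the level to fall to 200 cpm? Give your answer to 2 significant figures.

Fraction remaining = 200/876 ≈ 0.22831.
n = log₂(876/200) = ln(4.38)/ln 2 ≈ 2.1309 half-lives.
t = n × t½ = 2.1309 × 9.92 ≈ 21.139 days.

21 days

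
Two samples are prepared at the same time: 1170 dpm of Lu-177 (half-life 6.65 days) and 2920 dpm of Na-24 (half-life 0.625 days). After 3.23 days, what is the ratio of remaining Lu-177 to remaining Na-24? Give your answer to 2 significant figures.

10

Lu-177: 1170 × (1/2)^(3.23/6.65) = 1170 × (1/2)^0.48571 ≈ 835.55 dpm.
Na-24: 2920 × (1/2)^(3.23/0.625) = 2920 × (1/2)^5.168 ≈ 81.219 dpm.
Ratio ≈ 835.55 / 81.219 ≈ 10.288.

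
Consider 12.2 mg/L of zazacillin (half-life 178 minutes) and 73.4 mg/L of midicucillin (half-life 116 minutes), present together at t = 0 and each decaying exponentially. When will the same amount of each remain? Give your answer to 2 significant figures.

860 minutes

Set 12.2·(1/2)^(t/178) = 73.4·(1/2)^(t/116).
Taking log₂: log₂(12.2/73.4) = t·(1/178 − 1/116).
log₂(0.16621) = -2.5889; 1/178 − 1/116 = -0.0030027.
t = -2.5889 / -0.0030027 ≈ 862.19 minutes.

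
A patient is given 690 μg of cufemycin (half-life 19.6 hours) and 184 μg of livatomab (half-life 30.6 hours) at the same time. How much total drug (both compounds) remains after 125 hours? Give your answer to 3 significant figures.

cufemycin: 690 × (1/2)^(125/19.6) = 690 × (1/2)^6.3776 ≈ 8.2988 μg.
livatomab: 184 × (1/2)^(125/30.6) = 184 × (1/2)^4.085 ≈ 10.842 μg.
Total = 8.2988 + 10.842 ≈ 19.141 μg.

19.1 μg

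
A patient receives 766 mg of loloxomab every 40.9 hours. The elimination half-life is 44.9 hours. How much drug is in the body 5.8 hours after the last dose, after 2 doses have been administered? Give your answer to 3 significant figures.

1070 mg

The 2 doses were given 46.7, 5.8 hours ago.
Total = 766·(1/2)^(46.7/44.9) + 766·(1/2)^(5.8/44.9)
      = 372.5 + 700.39 ≈ 1072.9 mg.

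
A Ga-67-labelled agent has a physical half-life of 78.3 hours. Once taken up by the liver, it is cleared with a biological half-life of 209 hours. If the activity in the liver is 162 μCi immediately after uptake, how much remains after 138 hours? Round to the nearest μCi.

30 μCi

1/t_eff = 1/t_phys + 1/t_biol = 1/78.3 + 1/209 = 0.017556 per hour.
t_eff = 78.3 × 209 / (78.3 + 209) ≈ 56.96 hours.
Remaining = 162 × (1/2)^(138/56.96) = 162 × (1/2)^2.4227 ≈ 30.213 μCi.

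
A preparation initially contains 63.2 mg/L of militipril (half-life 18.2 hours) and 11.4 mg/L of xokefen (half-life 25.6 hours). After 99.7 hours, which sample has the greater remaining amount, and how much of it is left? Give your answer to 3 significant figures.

militipril, 1.42 mg/L

militipril: 63.2 × (1/2)^5.478 ≈ 1.418 mg/L.
xokefen: 11.4 × (1/2)^3.8945 ≈ 0.76654 mg/L.
Militipril has more remaining, at ≈ 1.418 mg/L.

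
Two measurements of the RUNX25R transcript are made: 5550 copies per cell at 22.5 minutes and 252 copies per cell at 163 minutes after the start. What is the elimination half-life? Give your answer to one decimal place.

31.5 minutes

Over Δt = 163 − 22.5 = 140.5 minutes, the level fell by a factor of 5550/252 ≈ 22.024.
n = log₂(22.024) ≈ 4.461 half-lives, so t½ = 140.5/4.461 ≈ 31.495 minutes.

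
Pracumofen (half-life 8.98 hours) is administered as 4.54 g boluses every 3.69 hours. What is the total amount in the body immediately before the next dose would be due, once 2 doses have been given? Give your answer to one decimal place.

6.0 g

The 2 doses were given 7.38, 3.69 hours ago.
Total = 4.54·(1/2)^(7.38/8.98) + 4.54·(1/2)^(3.69/8.98)
      = 2.5684 + 3.4147 ≈ 5.9831 g.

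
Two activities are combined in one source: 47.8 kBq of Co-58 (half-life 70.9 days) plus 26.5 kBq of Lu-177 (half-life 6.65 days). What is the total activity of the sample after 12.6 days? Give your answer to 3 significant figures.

49.4 kBq

Co-58: 47.8 × (1/2)^(12.6/70.9) = 47.8 × (1/2)^0.17772 ≈ 42.26 kBq.
Lu-177: 26.5 × (1/2)^(12.6/6.65) = 26.5 × (1/2)^1.8947 ≈ 7.1265 kBq.
Total = 42.26 + 7.1265 ≈ 49.387 kBq.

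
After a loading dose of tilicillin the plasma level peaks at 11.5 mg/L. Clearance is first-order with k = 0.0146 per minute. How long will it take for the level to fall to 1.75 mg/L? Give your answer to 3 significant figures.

t½ = ln 2 / k = 0.69315 / 0.0146 ≈ 47.476 minutes.
Fraction remaining = 1.75/11.5 ≈ 0.15217.
n = log₂(11.5/1.75) = ln(6.5714)/ln 2 ≈ 2.7162 half-lives.
t = n × t½ = 2.7162 × 47.476 ≈ 128.95 minutes.

129 minutes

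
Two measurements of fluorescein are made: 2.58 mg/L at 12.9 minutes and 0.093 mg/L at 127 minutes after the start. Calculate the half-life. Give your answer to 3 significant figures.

23.8 minutes

Over Δt = 127 − 12.9 = 114.1 minutes, the level fell by a factor of 2.58/0.093 ≈ 27.742.
n = log₂(27.742) ≈ 4.794 half-lives, so t½ = 114.1/4.794 ≈ 23.801 minutes.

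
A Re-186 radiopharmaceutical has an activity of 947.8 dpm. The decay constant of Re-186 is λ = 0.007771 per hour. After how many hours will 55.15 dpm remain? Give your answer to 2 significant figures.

370 hours

t½ = ln 2 / λ = 0.69315 / 0.007771 ≈ 89.197 hours.
Fraction remaining = 55.15/947.8 ≈ 0.058187.
n = log₂(947.8/55.15) = ln(17.186)/ln 2 ≈ 4.1031 half-lives.
t = n × t½ = 4.1031 × 89.197 ≈ 365.99 hours.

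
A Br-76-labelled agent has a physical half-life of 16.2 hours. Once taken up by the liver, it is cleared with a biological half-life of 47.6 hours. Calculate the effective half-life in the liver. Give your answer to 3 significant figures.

12.1 hours

1/t_eff = 1/t_phys + 1/t_biol = 1/16.2 + 1/47.6 = 0.082737 per hour.
t_eff = 16.2 × 47.6 / (16.2 + 47.6) ≈ 12.087 hours.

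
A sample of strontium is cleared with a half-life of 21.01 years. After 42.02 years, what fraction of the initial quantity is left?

n = 42.02/21.01 ≈ 2 half-lives.
Fraction remaining = (1/2)^2 ≈ 0.25.

0.25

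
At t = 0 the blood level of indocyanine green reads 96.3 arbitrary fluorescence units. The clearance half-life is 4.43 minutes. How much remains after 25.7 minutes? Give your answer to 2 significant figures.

1.7 arbitrary fluorescence units

Number of half-lives: n = 25.7/4.43 ≈ 5.8014.
Remaining = 96.3 × (1/2)^5.8014 = 96.3 × 0.017932 ≈ 1.7268 arbitrary fluorescence units.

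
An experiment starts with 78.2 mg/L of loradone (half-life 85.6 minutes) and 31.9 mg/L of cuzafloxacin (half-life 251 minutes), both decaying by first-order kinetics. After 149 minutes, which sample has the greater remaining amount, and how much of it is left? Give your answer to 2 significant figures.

loradone: 78.2 × (1/2)^1.7407 ≈ 23.4 mg/L.
cuzafloxacin: 31.9 × (1/2)^0.59363 ≈ 21.139 mg/L.
Loradone has more remaining, at ≈ 23.4 mg/L.

loradone, 23 mg/L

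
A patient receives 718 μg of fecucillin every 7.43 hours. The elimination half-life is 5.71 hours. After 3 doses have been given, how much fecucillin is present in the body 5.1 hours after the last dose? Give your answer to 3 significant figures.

The 3 doses were given 19.96, 12.53, 5.1 hours ago.
Total = 718·(1/2)^(19.96/5.71) + 718·(1/2)^(12.53/5.71) + 718·(1/2)^(5.1/5.71)
      = 63.656 + 156.87 + 386.59 ≈ 607.12 μg.

607 μg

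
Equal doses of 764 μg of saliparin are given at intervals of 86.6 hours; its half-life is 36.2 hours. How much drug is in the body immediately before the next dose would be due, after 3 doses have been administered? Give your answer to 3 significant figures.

The 3 doses were given 259.8, 173.2, 86.6 hours ago.
Total = 764·(1/2)^(259.8/36.2) + 764·(1/2)^(173.2/36.2) + 764·(1/2)^(86.6/36.2)
      = 5.2803 + 27.721 + 145.53 ≈ 178.53 μg.

179 μg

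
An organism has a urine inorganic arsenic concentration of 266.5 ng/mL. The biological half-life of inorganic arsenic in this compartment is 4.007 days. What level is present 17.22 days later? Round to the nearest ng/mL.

Number of half-lives: n = 17.22/4.007 ≈ 4.2975.
Remaining = 266.5 × (1/2)^4.2975 = 266.5 × 0.050855 ≈ 13.553 ng/mL.

14 ng/mL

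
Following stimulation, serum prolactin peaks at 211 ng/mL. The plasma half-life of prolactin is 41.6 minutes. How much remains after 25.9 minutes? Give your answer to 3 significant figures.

Number of half-lives: n = 25.9/41.6 ≈ 0.6226.
Remaining = 211 × (1/2)^0.6226 = 211 × 0.6495 ≈ 137.04 ng/mL.

137 ng/mL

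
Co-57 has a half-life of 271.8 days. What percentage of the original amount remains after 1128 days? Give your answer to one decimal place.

n = 1128/271.8 ≈ 4.1501 half-lives.
Fraction remaining = (1/2)^4.1501 ≈ 0.056324, i.e. 5.6324%.

5.6%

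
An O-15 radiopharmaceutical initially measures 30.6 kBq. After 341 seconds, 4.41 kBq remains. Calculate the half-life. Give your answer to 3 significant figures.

A/A₀ = 4.41/30.6 ≈ 0.14412.
n = log₂(6.9388) ≈ 2.7947 half-lives elapsed in 341 seconds.
t½ = 341/2.7947 ≈ 122.02 seconds.

122 seconds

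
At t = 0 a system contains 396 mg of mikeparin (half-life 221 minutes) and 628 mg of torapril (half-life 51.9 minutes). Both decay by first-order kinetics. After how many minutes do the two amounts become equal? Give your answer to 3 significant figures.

45.1 minutes

Set 396·(1/2)^(t/221) = 628·(1/2)^(t/51.9).
Taking log₂: log₂(396/628) = t·(1/221 − 1/51.9).
log₂(0.63057) = -0.66526; 1/221 − 1/51.9 = -0.014743.
t = -0.66526 / -0.014743 ≈ 45.124 minutes.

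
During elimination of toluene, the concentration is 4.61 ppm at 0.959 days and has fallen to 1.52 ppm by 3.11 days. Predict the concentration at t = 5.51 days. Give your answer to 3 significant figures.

0.441 ppm

Over Δt = 3.11 − 0.959 = 2.151 days, the level fell by a factor of 4.61/1.52 ≈ 3.0329.
n = log₂(3.0329) ≈ 1.6007 half-lives, so t½ = 2.151/1.6007 ≈ 1.3438 days.
From t = 3.11 to t = 5.51: 1.52 × (1/2)^((5.51−3.11)/1.3438) ≈ 0.44076 ppm.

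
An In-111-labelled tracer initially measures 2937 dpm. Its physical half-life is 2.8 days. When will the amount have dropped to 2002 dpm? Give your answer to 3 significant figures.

1.55 days

Fraction remaining = 2002/2937 ≈ 0.68165.
n = log₂(2937/2002) = ln(1.467)/ln 2 ≈ 0.5529 half-lives.
t = n × t½ = 0.5529 × 2.8 ≈ 1.5481 days.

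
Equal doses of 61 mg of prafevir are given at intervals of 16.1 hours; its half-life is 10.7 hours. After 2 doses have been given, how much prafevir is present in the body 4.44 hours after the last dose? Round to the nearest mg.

62 mg

The 2 doses were given 20.54, 4.44 hours ago.
Total = 61·(1/2)^(20.54/10.7) + 61·(1/2)^(4.44/10.7)
      = 16.124 + 45.753 ≈ 61.876 mg.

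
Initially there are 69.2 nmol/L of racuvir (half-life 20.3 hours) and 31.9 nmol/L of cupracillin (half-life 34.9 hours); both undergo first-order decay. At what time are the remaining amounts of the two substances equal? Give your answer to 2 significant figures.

54 hours

Set 69.2·(1/2)^(t/20.3) = 31.9·(1/2)^(t/34.9).
Taking log₂: log₂(69.2/31.9) = t·(1/20.3 − 1/34.9).
log₂(2.1693) = 1.1172; 1/20.3 − 1/34.9 = 0.020608.
t = 1.1172 / 0.020608 ≈ 54.213 hours.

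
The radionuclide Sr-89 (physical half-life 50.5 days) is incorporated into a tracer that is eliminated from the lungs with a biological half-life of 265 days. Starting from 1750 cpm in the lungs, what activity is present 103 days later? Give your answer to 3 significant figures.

1/t_eff = 1/t_phys + 1/t_biol = 1/50.5 + 1/265 = 0.023576 per day.
t_eff = 50.5 × 265 / (50.5 + 265) ≈ 42.417 days.
Remaining = 1750 × (1/2)^(103/42.417) = 1750 × (1/2)^2.4283 ≈ 325.13 cpm.

325 cpm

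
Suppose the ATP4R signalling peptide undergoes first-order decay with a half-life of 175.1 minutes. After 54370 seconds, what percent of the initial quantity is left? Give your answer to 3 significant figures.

2.77%

54370 seconds = 906.167 minutes.
n = 906.167/175.1 ≈ 5.1751 half-lives.
Fraction remaining = (1/2)^5.1751 ≈ 0.027678, i.e. 2.7678%.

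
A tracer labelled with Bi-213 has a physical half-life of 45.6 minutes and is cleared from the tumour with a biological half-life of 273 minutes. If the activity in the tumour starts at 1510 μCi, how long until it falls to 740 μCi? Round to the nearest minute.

40 minutes

1/t_eff = 1/t_phys + 1/t_biol = 1/45.6 + 1/273 = 0.025593 per minute.
t_eff = 45.6 × 273 / (45.6 + 273) ≈ 39.073 minutes.
n = log₂(1510/740) ≈ 1.029; t = 1.029 × 39.073 ≈ 40.205 minutes.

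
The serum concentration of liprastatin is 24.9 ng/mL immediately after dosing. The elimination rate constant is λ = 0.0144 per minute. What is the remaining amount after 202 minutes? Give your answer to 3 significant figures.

1.36 ng/mL

t½ = ln 2 / λ = 0.69315 / 0.0144 ≈ 48.135 minutes.
Number of half-lives: n = 202/48.135 ≈ 4.1965.
Remaining = 24.9 × (1/2)^4.1965 = 24.9 × 0.054541 ≈ 1.3581 ng/mL.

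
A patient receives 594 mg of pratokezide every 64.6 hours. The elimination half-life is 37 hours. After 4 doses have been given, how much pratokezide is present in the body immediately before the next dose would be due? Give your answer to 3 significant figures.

250 mg

The 4 doses were given 258.4, 193.8, 129.2, 64.6 hours ago.
Total = 594·(1/2)^(258.4/37) + 594·(1/2)^(193.8/37) + 594·(1/2)^(129.2/37) + 594·(1/2)^(64.6/37)
      = 4.6931 + 15.741 + 52.799 + 177.09 ≈ 250.33 mg.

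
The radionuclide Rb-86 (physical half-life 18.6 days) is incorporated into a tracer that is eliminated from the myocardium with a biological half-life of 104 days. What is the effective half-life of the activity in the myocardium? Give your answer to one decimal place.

1/t_eff = 1/t_phys + 1/t_biol = 1/18.6 + 1/104 = 0.063379 per day.
t_eff = 18.6 × 104 / (18.6 + 104) ≈ 15.778 days.

15.8 days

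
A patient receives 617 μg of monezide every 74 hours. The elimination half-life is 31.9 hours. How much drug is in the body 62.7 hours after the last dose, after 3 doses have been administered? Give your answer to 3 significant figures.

196 μg

The 3 doses were given 210.7, 136.7, 62.7 hours ago.
Total = 617·(1/2)^(210.7/31.9) + 617·(1/2)^(136.7/31.9) + 617·(1/2)^(62.7/31.9)
      = 6.3384 + 31.644 + 157.98 ≈ 195.96 μg.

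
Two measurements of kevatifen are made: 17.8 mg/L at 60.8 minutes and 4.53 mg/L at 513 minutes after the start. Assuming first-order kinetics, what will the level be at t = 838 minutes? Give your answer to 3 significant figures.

Over Δt = 513 − 60.8 = 452.2 minutes, the level fell by a factor of 17.8/4.53 ≈ 3.9294.
n = log₂(3.9294) ≈ 1.9743 half-lives, so t½ = 452.2/1.9743 ≈ 229.04 minutes.
From t = 513 to t = 838: 4.53 × (1/2)^((838−513)/229.04) ≈ 1.6942 mg/L.

1.69 mg/L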